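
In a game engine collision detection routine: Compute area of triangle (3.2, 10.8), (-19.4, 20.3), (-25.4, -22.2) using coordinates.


Area = |x_A(y_B-y_C) + x_B(y_C-y_A) + x_C(y_A-y_B)|/2
= |136 + 640.2 + 241.3|/2
= 1017.5/2 = 508.75

508.75


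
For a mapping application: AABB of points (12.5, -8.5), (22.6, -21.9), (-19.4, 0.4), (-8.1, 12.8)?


x range: [-19.4, 22.6]
y range: [-21.9, 12.8]
Bounding box: (-19.4,-21.9) to (22.6,12.8)

(-19.4,-21.9) to (22.6,12.8)


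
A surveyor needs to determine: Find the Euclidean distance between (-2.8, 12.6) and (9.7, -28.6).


dx=12.5, dy=-41.2
d^2 = 12.5^2 + (-41.2)^2 = 1853.69
d = sqrt(1853.69) = 43.0545

43.0545


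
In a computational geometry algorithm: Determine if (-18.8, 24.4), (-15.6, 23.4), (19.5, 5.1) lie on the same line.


Cross product: ((-15.6)-(-18.8))*(5.1-24.4) - (23.4-24.4)*(19.5-(-18.8))
= -23.46

No, not collinear


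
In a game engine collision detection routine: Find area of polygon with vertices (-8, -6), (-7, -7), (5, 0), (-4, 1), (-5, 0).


Shoelace sum: ((-8)*(-7) - (-7)*(-6)) + ((-7)*0 - 5*(-7)) + (5*1 - (-4)*0) + ((-4)*0 - (-5)*1) + ((-5)*(-6) - (-8)*0)
= 89
Area = |89|/2 = 44.5

44.5


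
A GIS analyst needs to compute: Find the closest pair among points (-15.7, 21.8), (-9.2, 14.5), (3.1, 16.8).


d(P0,P1) = 9.7745, d(P0,P2) = 19.4535, d(P1,P2) = 12.5132
Closest: P0 and P1

Closest pair: (-15.7, 21.8) and (-9.2, 14.5), distance = 9.7745


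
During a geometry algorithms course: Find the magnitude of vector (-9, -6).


|u| = sqrt((-9)^2 + (-6)^2) = sqrt(117) = 10.8167

10.8167


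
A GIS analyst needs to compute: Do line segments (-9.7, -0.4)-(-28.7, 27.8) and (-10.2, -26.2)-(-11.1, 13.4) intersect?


Cross products: d1=-43.02, d2=684, d3=504.3, d4=-222.72
d1*d2 < 0 and d3*d4 < 0? yes

Yes, they intersect


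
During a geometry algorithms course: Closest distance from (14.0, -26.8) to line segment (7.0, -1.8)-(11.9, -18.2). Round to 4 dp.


Project P onto AB: t = 1 (clamped to [0,1])
Closest point on segment: (11.9, -18.2)
Distance: 8.8527

8.8527


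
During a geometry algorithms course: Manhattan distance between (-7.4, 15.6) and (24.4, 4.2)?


|(-7.4)-24.4| + |15.6-4.2| = 31.8 + 11.4 = 43.2

43.2


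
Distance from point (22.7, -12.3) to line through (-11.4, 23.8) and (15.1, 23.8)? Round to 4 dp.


|cross product| = 956.65
|line direction| = sqrt(702.25) = 26.5
Distance = 956.65/sqrt(702.25) = 36.1

36.1


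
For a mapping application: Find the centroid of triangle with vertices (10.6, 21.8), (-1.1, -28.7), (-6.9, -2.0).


Centroid = ((x_A+x_B+x_C)/3, (y_A+y_B+y_C)/3)
= ((10.6+(-1.1)+(-6.9))/3, (21.8+(-28.7)+(-2))/3)
= (0.8667, -2.9667)

(0.8667, -2.9667)


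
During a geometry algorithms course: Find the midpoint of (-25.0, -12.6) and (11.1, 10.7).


M = (((-25)+11.1)/2, ((-12.6)+10.7)/2)
= (-6.95, -0.95)

(-6.95, -0.95)


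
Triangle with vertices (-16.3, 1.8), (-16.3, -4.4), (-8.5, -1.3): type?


Side lengths squared: AB^2=38.44, BC^2=70.45, CA^2=70.45
Sorted: [38.44, 70.45, 70.45]
By sides: Isosceles, By angles: Acute

Isosceles, Acute


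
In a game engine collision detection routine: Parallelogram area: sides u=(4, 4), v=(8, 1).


|u x v| = |4*1 - 4*8|
= |4 - 32| = 28

28


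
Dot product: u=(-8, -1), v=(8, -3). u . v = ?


u . v = u_x*v_x + u_y*v_y = (-8)*8 + (-1)*(-3)
= (-64) + 3 = -61

-61


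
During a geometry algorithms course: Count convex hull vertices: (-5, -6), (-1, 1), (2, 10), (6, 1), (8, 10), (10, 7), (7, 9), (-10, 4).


Convex hull vertices (CCW): (-10, 4), (-5, -6), (6, 1), (10, 7), (8, 10), (2, 10)
Count = 6

6


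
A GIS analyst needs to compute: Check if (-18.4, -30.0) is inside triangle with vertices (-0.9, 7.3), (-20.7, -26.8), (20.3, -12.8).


Cross products: AB x AP = 141.79, BC x BP = -163.4, CA x CP = 1142.51
All same sign? no

No, outside


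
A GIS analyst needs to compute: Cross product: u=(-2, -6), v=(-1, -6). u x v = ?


u x v = u_x*v_y - u_y*v_x = (-2)*(-6) - (-6)*(-1)
= 12 - 6 = 6

6


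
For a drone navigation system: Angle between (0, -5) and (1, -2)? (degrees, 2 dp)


u.v = 10, |u| = sqrt(25) = 5, |v| = sqrt(5) = 2.2361
cos(theta) = u.v/(|u||v|) = 10/sqrt(125) = 0.894427
theta = acos(0.894427) = 26.57 degrees

26.57 degrees


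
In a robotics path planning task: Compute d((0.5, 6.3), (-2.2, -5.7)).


dx=-2.7, dy=-12
d^2 = (-2.7)^2 + (-12)^2 = 151.29
d = sqrt(151.29) = 12.3

12.3


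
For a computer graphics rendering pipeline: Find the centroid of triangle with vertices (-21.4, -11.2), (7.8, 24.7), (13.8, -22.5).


Centroid = ((x_A+x_B+x_C)/3, (y_A+y_B+y_C)/3)
= (((-21.4)+7.8+13.8)/3, ((-11.2)+24.7+(-22.5))/3)
= (0.0667, -3)

(0.0667, -3)


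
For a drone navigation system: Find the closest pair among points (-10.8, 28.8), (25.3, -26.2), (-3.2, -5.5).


d(P0,P1) = 65.7891, d(P0,P2) = 35.1319, d(P1,P2) = 35.2241
Closest: P0 and P2

Closest pair: (-10.8, 28.8) and (-3.2, -5.5), distance = 35.1319


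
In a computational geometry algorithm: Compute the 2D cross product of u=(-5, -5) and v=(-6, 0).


u x v = u_x*v_y - u_y*v_x = (-5)*0 - (-5)*(-6)
= 0 - 30 = -30

-30


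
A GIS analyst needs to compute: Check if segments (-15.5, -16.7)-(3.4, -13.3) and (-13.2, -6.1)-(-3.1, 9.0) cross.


Cross products: d1=-72.33, d2=-323.38, d3=192.52, d4=443.57
d1*d2 < 0 and d3*d4 < 0? no

No, they don't intersect


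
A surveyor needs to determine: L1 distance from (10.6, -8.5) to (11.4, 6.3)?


|10.6-11.4| + |(-8.5)-6.3| = 0.8 + 14.8 = 15.6

15.6


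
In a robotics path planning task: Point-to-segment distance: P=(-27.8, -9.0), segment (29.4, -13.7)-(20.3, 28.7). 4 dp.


Project P onto AB: t = 0.3828 (clamped to [0,1])
Closest point on segment: (25.9169, 2.5289)
Distance: 54.9402

54.9402


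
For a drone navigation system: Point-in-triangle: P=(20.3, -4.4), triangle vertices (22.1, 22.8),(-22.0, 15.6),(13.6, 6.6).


Cross products: AB x AP = 1186.56, BC x BP = -331.3, CA x CP = -202.04
All same sign? no

No, outside


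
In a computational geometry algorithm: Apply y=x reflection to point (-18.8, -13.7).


Reflection over y=x: (x,y) -> (y,x)
(-18.8, -13.7) -> (-13.7, -18.8)

(-13.7, -18.8)


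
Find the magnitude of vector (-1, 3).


|u| = sqrt((-1)^2 + 3^2) = sqrt(10) = 3.1623

3.1623


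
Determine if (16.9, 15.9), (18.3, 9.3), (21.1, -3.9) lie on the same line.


Cross product: (18.3-16.9)*((-3.9)-15.9) - (9.3-15.9)*(21.1-16.9)
= 0

Yes, collinear


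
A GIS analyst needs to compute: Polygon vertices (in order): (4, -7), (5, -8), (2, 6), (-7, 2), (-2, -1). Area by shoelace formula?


Shoelace sum: (4*(-8) - 5*(-7)) + (5*6 - 2*(-8)) + (2*2 - (-7)*6) + ((-7)*(-1) - (-2)*2) + ((-2)*(-7) - 4*(-1))
= 124
Area = |124|/2 = 62

62


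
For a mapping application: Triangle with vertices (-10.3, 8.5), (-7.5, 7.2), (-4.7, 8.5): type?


Side lengths squared: AB^2=9.53, BC^2=9.53, CA^2=31.36
Sorted: [9.53, 9.53, 31.36]
By sides: Isosceles, By angles: Obtuse

Isosceles, Obtuse


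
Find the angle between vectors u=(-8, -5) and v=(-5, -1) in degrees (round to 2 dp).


u.v = 45, |u| = sqrt(89) = 9.434, |v| = sqrt(26) = 5.099
cos(theta) = u.v/(|u||v|) = 45/sqrt(2314) = 0.935472
theta = acos(0.935472) = 20.7 degrees

20.7 degrees


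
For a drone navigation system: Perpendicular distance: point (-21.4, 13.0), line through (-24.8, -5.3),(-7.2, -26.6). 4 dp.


|cross product| = 394.5
|line direction| = sqrt(763.45) = 27.6306
Distance = 394.5/sqrt(763.45) = 14.2776

14.2776


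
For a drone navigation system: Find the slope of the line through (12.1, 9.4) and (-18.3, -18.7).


slope = (y2-y1)/(x2-x1) = ((-18.7)-9.4)/((-18.3)-12.1) = (-28.1)/(-30.4) = 0.9243

0.9243


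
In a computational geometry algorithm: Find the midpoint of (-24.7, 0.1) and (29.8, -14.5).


M = (((-24.7)+29.8)/2, (0.1+(-14.5))/2)
= (2.55, -7.2)

(2.55, -7.2)


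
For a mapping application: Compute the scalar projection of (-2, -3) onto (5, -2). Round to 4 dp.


u.v = -4, |v| = sqrt(29) = 5.3852
Scalar projection = u.v / |v| = -4 / sqrt(29) = -0.7428

-0.7428


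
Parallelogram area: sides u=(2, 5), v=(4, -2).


|u x v| = |2*(-2) - 5*4|
= |(-4) - 20| = 24

24


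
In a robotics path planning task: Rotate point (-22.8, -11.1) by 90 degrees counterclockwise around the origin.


90° CCW: (x,y) -> (-y, x)
(-22.8,-11.1) -> (11.1, -22.8)

(11.1, -22.8)


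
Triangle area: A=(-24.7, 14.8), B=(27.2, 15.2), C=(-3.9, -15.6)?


Area = |x_A(y_B-y_C) + x_B(y_C-y_A) + x_C(y_A-y_B)|/2
= |(-760.76) + (-826.88) + 1.56|/2
= 1586.08/2 = 793.04

793.04


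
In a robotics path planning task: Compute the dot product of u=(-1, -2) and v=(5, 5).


u . v = u_x*v_x + u_y*v_y = (-1)*5 + (-2)*5
= (-5) + (-10) = -15

-15


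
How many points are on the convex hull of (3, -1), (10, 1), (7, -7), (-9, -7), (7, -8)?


Convex hull vertices (CCW): (-9, -7), (7, -8), (10, 1), (3, -1)
Count = 4

4


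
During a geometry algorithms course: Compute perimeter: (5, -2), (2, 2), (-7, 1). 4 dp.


Sides: (5, -2)->(2, 2): sqrt(25) = 5, (2, 2)->(-7, 1): sqrt(82) = 9.055385, (-7, 1)->(5, -2): sqrt(153) = 12.369317
Sum = 26.424702
Perimeter = 26.4247

26.4247


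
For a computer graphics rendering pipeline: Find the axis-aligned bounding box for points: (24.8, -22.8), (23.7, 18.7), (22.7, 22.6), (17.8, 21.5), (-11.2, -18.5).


x range: [-11.2, 24.8]
y range: [-22.8, 22.6]
Bounding box: (-11.2,-22.8) to (24.8,22.6)

(-11.2,-22.8) to (24.8,22.6)


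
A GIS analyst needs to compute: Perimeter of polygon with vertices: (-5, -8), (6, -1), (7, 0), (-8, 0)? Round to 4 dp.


Sides: (-5, -8)->(6, -1): sqrt(170) = 13.038405, (6, -1)->(7, 0): sqrt(2) = 1.414214, (7, 0)->(-8, 0): sqrt(225) = 15, (-8, 0)->(-5, -8): sqrt(73) = 8.544004
Sum = 37.996623
Perimeter = 37.9966

37.9966


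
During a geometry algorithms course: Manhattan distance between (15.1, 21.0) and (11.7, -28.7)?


|15.1-11.7| + |21-(-28.7)| = 3.4 + 49.7 = 53.1

53.1


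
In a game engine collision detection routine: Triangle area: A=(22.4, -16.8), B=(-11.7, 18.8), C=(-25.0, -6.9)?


Area = |x_A(y_B-y_C) + x_B(y_C-y_A) + x_C(y_A-y_B)|/2
= |575.68 + (-115.83) + 890|/2
= 1349.85/2 = 674.925

674.925


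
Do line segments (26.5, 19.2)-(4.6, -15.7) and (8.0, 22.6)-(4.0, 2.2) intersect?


Cross products: d1=391, d2=83.84, d3=-720.11, d4=-412.95
d1*d2 < 0 and d3*d4 < 0? no

No, they don't intersect


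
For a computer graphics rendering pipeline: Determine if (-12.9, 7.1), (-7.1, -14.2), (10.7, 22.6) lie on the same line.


Cross product: ((-7.1)-(-12.9))*(22.6-7.1) - ((-14.2)-7.1)*(10.7-(-12.9))
= 592.58

No, not collinear


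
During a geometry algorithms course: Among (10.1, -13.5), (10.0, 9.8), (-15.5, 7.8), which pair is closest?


d(P0,P1) = 23.3002, d(P0,P2) = 33.3024, d(P1,P2) = 25.5783
Closest: P0 and P1

Closest pair: (10.1, -13.5) and (10.0, 9.8), distance = 23.3002


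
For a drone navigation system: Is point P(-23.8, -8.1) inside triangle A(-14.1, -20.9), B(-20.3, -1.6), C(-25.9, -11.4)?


Cross products: AB x AP = 107.85, BC x BP = 2.1, CA x CP = 58.89
All same sign? yes

Yes, inside


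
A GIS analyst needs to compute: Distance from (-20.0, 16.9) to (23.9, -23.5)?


dx=43.9, dy=-40.4
d^2 = 43.9^2 + (-40.4)^2 = 3559.37
d = sqrt(3559.37) = 59.6605

59.6605


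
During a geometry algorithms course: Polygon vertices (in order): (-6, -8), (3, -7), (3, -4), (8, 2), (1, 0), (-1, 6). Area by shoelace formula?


Shoelace sum: ((-6)*(-7) - 3*(-8)) + (3*(-4) - 3*(-7)) + (3*2 - 8*(-4)) + (8*0 - 1*2) + (1*6 - (-1)*0) + ((-1)*(-8) - (-6)*6)
= 161
Area = |161|/2 = 80.5

80.5


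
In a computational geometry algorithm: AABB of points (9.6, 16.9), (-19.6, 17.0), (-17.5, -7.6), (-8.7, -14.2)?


x range: [-19.6, 9.6]
y range: [-14.2, 17]
Bounding box: (-19.6,-14.2) to (9.6,17)

(-19.6,-14.2) to (9.6,17)


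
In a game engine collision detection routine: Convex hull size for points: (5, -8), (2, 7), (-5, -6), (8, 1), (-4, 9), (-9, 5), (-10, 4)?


Convex hull vertices (CCW): (-10, 4), (-5, -6), (5, -8), (8, 1), (2, 7), (-4, 9), (-9, 5)
Count = 7

7


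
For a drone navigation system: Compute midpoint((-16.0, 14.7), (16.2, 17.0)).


M = (((-16)+16.2)/2, (14.7+17)/2)
= (0.1, 15.85)

(0.1, 15.85)


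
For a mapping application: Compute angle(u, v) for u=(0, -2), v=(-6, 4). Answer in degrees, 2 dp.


u.v = -8, |u| = sqrt(4) = 2, |v| = sqrt(52) = 7.2111
cos(theta) = u.v/(|u||v|) = -8/sqrt(208) = -0.5547
theta = acos(-0.5547) = 123.69 degrees

123.69 degrees


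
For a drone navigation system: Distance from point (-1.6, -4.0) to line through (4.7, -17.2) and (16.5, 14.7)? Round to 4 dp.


|cross product| = 356.73
|line direction| = sqrt(1156.85) = 34.0125
Distance = 356.73/sqrt(1156.85) = 10.4882

10.4882


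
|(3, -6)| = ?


|u| = sqrt(3^2 + (-6)^2) = sqrt(45) = 6.7082

6.7082


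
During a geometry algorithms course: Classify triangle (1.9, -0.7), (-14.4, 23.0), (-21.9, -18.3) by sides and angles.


Side lengths squared: AB^2=827.38, BC^2=1761.94, CA^2=876.2
Sorted: [827.38, 876.2, 1761.94]
By sides: Scalene, By angles: Obtuse

Scalene, Obtuse


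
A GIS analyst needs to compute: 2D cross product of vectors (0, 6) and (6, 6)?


u x v = u_x*v_y - u_y*v_x = 0*6 - 6*6
= 0 - 36 = -36

-36


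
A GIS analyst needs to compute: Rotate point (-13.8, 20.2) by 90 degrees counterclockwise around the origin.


90° CCW: (x,y) -> (-y, x)
(-13.8,20.2) -> (-20.2, -13.8)

(-20.2, -13.8)


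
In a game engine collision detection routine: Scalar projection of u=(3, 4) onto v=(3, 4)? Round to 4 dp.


u.v = 25, |v| = sqrt(25) = 5
Scalar projection = u.v / |v| = 25 / sqrt(25) = 5

5


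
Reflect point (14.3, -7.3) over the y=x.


Reflection over y=x: (x,y) -> (y,x)
(14.3, -7.3) -> (-7.3, 14.3)

(-7.3, 14.3)


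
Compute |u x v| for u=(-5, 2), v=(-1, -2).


|u x v| = |(-5)*(-2) - 2*(-1)|
= |10 - (-2)| = 12

12


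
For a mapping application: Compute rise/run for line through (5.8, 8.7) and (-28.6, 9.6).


slope = (y2-y1)/(x2-x1) = (9.6-8.7)/((-28.6)-5.8) = 0.9/(-34.4) = -0.0262

-0.0262


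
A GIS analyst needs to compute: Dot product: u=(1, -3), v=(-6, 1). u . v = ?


u . v = u_x*v_x + u_y*v_y = 1*(-6) + (-3)*1
= (-6) + (-3) = -9

-9


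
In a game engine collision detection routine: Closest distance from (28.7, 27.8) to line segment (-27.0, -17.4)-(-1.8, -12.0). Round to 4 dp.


Project P onto AB: t = 1 (clamped to [0,1])
Closest point on segment: (-1.8, -12)
Distance: 50.1427

50.1427


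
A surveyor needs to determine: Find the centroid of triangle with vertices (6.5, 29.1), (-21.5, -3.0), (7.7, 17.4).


Centroid = ((x_A+x_B+x_C)/3, (y_A+y_B+y_C)/3)
= ((6.5+(-21.5)+7.7)/3, (29.1+(-3)+17.4)/3)
= (-2.4333, 14.5)

(-2.4333, 14.5)


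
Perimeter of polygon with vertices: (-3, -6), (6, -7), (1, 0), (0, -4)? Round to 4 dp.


Sides: (-3, -6)->(6, -7): sqrt(82) = 9.055385, (6, -7)->(1, 0): sqrt(74) = 8.602325, (1, 0)->(0, -4): sqrt(17) = 4.123106, (0, -4)->(-3, -6): sqrt(13) = 3.605551
Sum = 25.386367
Perimeter = 25.3864

25.3864


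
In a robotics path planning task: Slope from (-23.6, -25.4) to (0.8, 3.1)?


slope = (y2-y1)/(x2-x1) = (3.1-(-25.4))/(0.8-(-23.6)) = 28.5/24.4 = 1.168

1.168


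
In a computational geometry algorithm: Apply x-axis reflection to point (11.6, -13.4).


Reflection over x-axis: (x,y) -> (x,-y)
(11.6, -13.4) -> (11.6, 13.4)

(11.6, 13.4)


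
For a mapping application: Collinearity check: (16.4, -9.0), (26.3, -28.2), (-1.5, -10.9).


Cross product: (26.3-16.4)*((-10.9)-(-9)) - ((-28.2)-(-9))*((-1.5)-16.4)
= -362.49

No, not collinear


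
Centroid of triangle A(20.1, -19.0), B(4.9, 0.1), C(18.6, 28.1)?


Centroid = ((x_A+x_B+x_C)/3, (y_A+y_B+y_C)/3)
= ((20.1+4.9+18.6)/3, ((-19)+0.1+28.1)/3)
= (14.5333, 3.0667)

(14.5333, 3.0667)


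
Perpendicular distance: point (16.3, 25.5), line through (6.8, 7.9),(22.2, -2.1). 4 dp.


|cross product| = 366.04
|line direction| = sqrt(337.16) = 18.3619
Distance = 366.04/sqrt(337.16) = 19.9347

19.9347


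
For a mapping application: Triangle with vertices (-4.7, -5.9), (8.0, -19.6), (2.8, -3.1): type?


Side lengths squared: AB^2=348.98, BC^2=299.29, CA^2=64.09
Sorted: [64.09, 299.29, 348.98]
By sides: Scalene, By angles: Acute

Scalene, Acute


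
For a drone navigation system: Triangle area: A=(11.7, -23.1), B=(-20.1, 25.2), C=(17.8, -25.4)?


Area = |x_A(y_B-y_C) + x_B(y_C-y_A) + x_C(y_A-y_B)|/2
= |592.02 + 46.23 + (-859.74)|/2
= 221.49/2 = 110.745

110.745


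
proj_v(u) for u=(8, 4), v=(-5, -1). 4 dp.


u.v = -44, |v| = sqrt(26) = 5.099
Scalar projection = u.v / |v| = -44 / sqrt(26) = -8.6291

-8.6291


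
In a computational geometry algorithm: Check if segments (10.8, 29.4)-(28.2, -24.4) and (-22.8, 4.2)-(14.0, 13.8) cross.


Cross products: d1=604.8, d2=-1542.08, d3=-2246.16, d4=-99.28
d1*d2 < 0 and d3*d4 < 0? no

No, they don't intersect


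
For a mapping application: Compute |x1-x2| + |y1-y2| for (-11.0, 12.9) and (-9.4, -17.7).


|(-11)-(-9.4)| + |12.9-(-17.7)| = 1.6 + 30.6 = 32.2

32.2


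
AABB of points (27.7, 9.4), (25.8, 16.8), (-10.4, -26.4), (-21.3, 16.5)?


x range: [-21.3, 27.7]
y range: [-26.4, 16.8]
Bounding box: (-21.3,-26.4) to (27.7,16.8)

(-21.3,-26.4) to (27.7,16.8)


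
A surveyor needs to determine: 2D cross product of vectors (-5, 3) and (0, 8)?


u x v = u_x*v_y - u_y*v_x = (-5)*8 - 3*0
= (-40) - 0 = -40

-40


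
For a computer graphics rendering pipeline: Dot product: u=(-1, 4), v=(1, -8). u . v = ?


u . v = u_x*v_x + u_y*v_y = (-1)*1 + 4*(-8)
= (-1) + (-32) = -33

-33


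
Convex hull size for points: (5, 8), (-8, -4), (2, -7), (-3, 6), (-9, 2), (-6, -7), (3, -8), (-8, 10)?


Convex hull vertices (CCW): (-9, 2), (-8, -4), (-6, -7), (3, -8), (5, 8), (-8, 10)
Count = 6

6


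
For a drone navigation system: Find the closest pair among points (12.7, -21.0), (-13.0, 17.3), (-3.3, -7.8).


d(P0,P1) = 46.1235, d(P0,P2) = 20.7422, d(P1,P2) = 26.9091
Closest: P0 and P2

Closest pair: (12.7, -21.0) and (-3.3, -7.8), distance = 20.7422


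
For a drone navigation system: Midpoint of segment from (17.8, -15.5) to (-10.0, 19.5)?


M = ((17.8+(-10))/2, ((-15.5)+19.5)/2)
= (3.9, 2)

(3.9, 2)


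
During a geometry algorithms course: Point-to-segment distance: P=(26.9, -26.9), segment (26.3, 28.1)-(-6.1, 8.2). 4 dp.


Project P onto AB: t = 0.7436 (clamped to [0,1])
Closest point on segment: (2.2077, 13.3026)
Distance: 47.18

47.18


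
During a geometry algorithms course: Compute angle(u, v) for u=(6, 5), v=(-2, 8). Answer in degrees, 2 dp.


u.v = 28, |u| = sqrt(61) = 7.8102, |v| = sqrt(68) = 8.2462
cos(theta) = u.v/(|u||v|) = 28/sqrt(4148) = 0.434749
theta = acos(0.434749) = 64.23 degrees

64.23 degrees


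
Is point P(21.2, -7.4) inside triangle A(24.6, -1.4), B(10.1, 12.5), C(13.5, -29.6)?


Cross products: AB x AP = 134.26, BC x BP = 399.65, CA x CP = 29.28
All same sign? yes

Yes, inside


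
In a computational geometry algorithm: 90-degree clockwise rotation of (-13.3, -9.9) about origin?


90° CW: (x,y) -> (y, -x)
(-13.3,-9.9) -> (-9.9, 13.3)

(-9.9, 13.3)


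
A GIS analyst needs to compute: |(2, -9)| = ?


|u| = sqrt(2^2 + (-9)^2) = sqrt(85) = 9.2195

9.2195


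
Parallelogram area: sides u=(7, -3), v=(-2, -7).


|u x v| = |7*(-7) - (-3)*(-2)|
= |(-49) - 6| = 55

55


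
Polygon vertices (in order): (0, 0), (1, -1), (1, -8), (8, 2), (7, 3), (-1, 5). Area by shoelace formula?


Shoelace sum: (0*(-1) - 1*0) + (1*(-8) - 1*(-1)) + (1*2 - 8*(-8)) + (8*3 - 7*2) + (7*5 - (-1)*3) + ((-1)*0 - 0*5)
= 107
Area = |107|/2 = 53.5

53.5


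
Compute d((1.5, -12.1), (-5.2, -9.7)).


dx=-6.7, dy=2.4
d^2 = (-6.7)^2 + 2.4^2 = 50.65
d = sqrt(50.65) = 7.1169

7.1169


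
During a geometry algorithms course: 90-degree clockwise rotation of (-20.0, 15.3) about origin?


90° CW: (x,y) -> (y, -x)
(-20,15.3) -> (15.3, 20)

(15.3, 20)


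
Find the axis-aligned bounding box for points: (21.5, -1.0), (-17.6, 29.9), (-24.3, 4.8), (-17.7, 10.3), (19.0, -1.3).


x range: [-24.3, 21.5]
y range: [-1.3, 29.9]
Bounding box: (-24.3,-1.3) to (21.5,29.9)

(-24.3,-1.3) to (21.5,29.9)


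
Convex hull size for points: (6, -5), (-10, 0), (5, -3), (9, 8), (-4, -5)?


Convex hull vertices (CCW): (-10, 0), (-4, -5), (6, -5), (9, 8)
Count = 4

4


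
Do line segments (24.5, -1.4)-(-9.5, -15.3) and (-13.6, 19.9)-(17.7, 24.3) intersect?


Cross products: d1=-834.33, d2=-1119.8, d3=-1253.79, d4=-968.32
d1*d2 < 0 and d3*d4 < 0? no

No, they don't intersect


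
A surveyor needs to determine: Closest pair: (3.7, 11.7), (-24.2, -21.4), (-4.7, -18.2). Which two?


d(P0,P1) = 43.29, d(P0,P2) = 31.0575, d(P1,P2) = 19.7608
Closest: P1 and P2

Closest pair: (-24.2, -21.4) and (-4.7, -18.2), distance = 19.7608


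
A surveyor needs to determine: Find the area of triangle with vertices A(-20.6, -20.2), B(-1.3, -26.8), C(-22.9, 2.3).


Area = |x_A(y_B-y_C) + x_B(y_C-y_A) + x_C(y_A-y_B)|/2
= |599.46 + (-29.25) + (-151.14)|/2
= 419.07/2 = 209.535

209.535


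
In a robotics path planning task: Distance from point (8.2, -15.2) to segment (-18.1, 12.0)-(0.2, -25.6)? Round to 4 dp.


Project P onto AB: t = 0.8601 (clamped to [0,1])
Closest point on segment: (-2.3602, -20.3397)
Distance: 11.7445

11.7445


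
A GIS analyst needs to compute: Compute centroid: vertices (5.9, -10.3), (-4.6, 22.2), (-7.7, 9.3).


Centroid = ((x_A+x_B+x_C)/3, (y_A+y_B+y_C)/3)
= ((5.9+(-4.6)+(-7.7))/3, ((-10.3)+22.2+9.3)/3)
= (-2.1333, 7.0667)

(-2.1333, 7.0667)


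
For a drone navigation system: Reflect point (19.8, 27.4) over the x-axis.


Reflection over x-axis: (x,y) -> (x,-y)
(19.8, 27.4) -> (19.8, -27.4)

(19.8, -27.4)


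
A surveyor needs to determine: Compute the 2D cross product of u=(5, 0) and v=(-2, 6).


u x v = u_x*v_y - u_y*v_x = 5*6 - 0*(-2)
= 30 - 0 = 30

30


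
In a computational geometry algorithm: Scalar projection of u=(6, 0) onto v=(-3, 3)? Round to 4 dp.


u.v = -18, |v| = sqrt(18) = 4.2426
Scalar projection = u.v / |v| = -18 / sqrt(18) = -4.2426

-4.2426


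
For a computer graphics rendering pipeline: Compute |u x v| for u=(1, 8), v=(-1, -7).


|u x v| = |1*(-7) - 8*(-1)|
= |(-7) - (-8)| = 1

1


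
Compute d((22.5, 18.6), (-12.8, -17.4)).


dx=-35.3, dy=-36
d^2 = (-35.3)^2 + (-36)^2 = 2542.09
d = sqrt(2542.09) = 50.4191

50.4191


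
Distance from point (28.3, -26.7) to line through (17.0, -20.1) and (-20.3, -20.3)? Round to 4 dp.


|cross product| = 248.44
|line direction| = sqrt(1391.33) = 37.3005
Distance = 248.44/sqrt(1391.33) = 6.6605

6.6605


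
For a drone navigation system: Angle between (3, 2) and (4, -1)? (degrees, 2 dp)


u.v = 10, |u| = sqrt(13) = 3.6056, |v| = sqrt(17) = 4.1231
cos(theta) = u.v/(|u||v|) = 10/sqrt(221) = 0.672673
theta = acos(0.672673) = 47.73 degrees

47.73 degrees


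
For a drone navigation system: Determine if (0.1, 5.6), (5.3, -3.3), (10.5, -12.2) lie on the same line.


Cross product: (5.3-0.1)*((-12.2)-5.6) - ((-3.3)-5.6)*(10.5-0.1)
= 0

Yes, collinear


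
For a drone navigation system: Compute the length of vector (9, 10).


|u| = sqrt(9^2 + 10^2) = sqrt(181) = 13.4536

13.4536


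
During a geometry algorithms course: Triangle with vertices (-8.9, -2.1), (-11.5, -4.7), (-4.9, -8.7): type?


Side lengths squared: AB^2=13.52, BC^2=59.56, CA^2=59.56
Sorted: [13.52, 59.56, 59.56]
By sides: Isosceles, By angles: Acute

Isosceles, Acute


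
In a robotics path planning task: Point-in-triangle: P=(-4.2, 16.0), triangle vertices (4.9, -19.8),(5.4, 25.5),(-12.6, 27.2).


Cross products: AB x AP = 430.13, BC x BP = 187.32, CA x CP = 198.8
All same sign? yes

Yes, inside


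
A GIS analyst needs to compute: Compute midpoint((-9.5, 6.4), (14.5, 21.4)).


M = (((-9.5)+14.5)/2, (6.4+21.4)/2)
= (2.5, 13.9)

(2.5, 13.9)


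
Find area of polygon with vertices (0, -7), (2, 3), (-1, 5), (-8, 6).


Shoelace sum: (0*3 - 2*(-7)) + (2*5 - (-1)*3) + ((-1)*6 - (-8)*5) + ((-8)*(-7) - 0*6)
= 117
Area = |117|/2 = 58.5

58.5


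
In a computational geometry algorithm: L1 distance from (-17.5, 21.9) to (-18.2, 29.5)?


|(-17.5)-(-18.2)| + |21.9-29.5| = 0.7 + 7.6 = 8.3

8.3


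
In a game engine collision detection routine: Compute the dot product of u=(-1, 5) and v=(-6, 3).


u . v = u_x*v_x + u_y*v_y = (-1)*(-6) + 5*3
= 6 + 15 = 21

21


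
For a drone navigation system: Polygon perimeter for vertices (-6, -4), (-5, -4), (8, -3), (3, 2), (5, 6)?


Sides: (-6, -4)->(-5, -4): sqrt(1) = 1, (-5, -4)->(8, -3): sqrt(170) = 13.038405, (8, -3)->(3, 2): sqrt(50) = 7.071068, (3, 2)->(5, 6): sqrt(20) = 4.472136, (5, 6)->(-6, -4): sqrt(221) = 14.866069
Sum = 40.447678
Perimeter = 40.4477

40.4477


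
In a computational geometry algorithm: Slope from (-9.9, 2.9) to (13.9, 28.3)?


slope = (y2-y1)/(x2-x1) = (28.3-2.9)/(13.9-(-9.9)) = 25.4/23.8 = 1.0672

1.0672


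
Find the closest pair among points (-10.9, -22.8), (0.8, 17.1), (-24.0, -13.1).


d(P0,P1) = 41.58, d(P0,P2) = 16.3003, d(P1,P2) = 39.0779
Closest: P0 and P2

Closest pair: (-10.9, -22.8) and (-24.0, -13.1), distance = 16.3003


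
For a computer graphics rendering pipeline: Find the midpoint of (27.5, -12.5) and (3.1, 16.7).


M = ((27.5+3.1)/2, ((-12.5)+16.7)/2)
= (15.3, 2.1)

(15.3, 2.1)


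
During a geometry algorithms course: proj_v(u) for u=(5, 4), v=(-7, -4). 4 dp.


u.v = -51, |v| = sqrt(65) = 8.0623
Scalar projection = u.v / |v| = -51 / sqrt(65) = -6.3258

-6.3258


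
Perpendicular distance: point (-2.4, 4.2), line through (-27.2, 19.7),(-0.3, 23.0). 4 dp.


|cross product| = 498.79
|line direction| = sqrt(734.5) = 27.1017
Distance = 498.79/sqrt(734.5) = 18.4044

18.4044


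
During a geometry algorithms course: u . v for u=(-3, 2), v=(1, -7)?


u . v = u_x*v_x + u_y*v_y = (-3)*1 + 2*(-7)
= (-3) + (-14) = -17

-17


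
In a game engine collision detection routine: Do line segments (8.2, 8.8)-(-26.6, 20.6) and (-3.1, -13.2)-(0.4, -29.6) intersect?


Cross products: d1=262.32, d2=-267.1, d3=898.94, d4=1428.36
d1*d2 < 0 and d3*d4 < 0? no

No, they don't intersect


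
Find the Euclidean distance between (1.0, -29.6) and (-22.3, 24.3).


dx=-23.3, dy=53.9
d^2 = (-23.3)^2 + 53.9^2 = 3448.1
d = sqrt(3448.1) = 58.7205

58.7205


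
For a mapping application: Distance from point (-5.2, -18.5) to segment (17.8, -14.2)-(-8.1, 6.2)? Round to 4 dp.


Project P onto AB: t = 0.4673 (clamped to [0,1])
Closest point on segment: (5.696, -4.6663)
Distance: 17.6095

17.6095


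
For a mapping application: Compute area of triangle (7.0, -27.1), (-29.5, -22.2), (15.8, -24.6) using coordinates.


Area = |x_A(y_B-y_C) + x_B(y_C-y_A) + x_C(y_A-y_B)|/2
= |16.8 + (-73.75) + (-77.42)|/2
= 134.37/2 = 67.185

67.185


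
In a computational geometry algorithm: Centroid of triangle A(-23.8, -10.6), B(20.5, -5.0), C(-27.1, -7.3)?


Centroid = ((x_A+x_B+x_C)/3, (y_A+y_B+y_C)/3)
= (((-23.8)+20.5+(-27.1))/3, ((-10.6)+(-5)+(-7.3))/3)
= (-10.1333, -7.6333)

(-10.1333, -7.6333)


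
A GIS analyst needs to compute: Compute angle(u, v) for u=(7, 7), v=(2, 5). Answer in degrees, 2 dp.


u.v = 49, |u| = sqrt(98) = 9.8995, |v| = sqrt(29) = 5.3852
cos(theta) = u.v/(|u||v|) = 49/sqrt(2842) = 0.919145
theta = acos(0.919145) = 23.2 degrees

23.2 degrees


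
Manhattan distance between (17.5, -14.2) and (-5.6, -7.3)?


|17.5-(-5.6)| + |(-14.2)-(-7.3)| = 23.1 + 6.9 = 30

30


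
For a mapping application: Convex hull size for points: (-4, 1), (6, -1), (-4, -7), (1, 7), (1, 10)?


Convex hull vertices (CCW): (-4, -7), (6, -1), (1, 10), (-4, 1)
Count = 4

4


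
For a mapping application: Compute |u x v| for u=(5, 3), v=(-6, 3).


|u x v| = |5*3 - 3*(-6)|
= |15 - (-18)| = 33

33


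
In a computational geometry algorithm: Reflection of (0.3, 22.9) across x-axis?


Reflection over x-axis: (x,y) -> (x,-y)
(0.3, 22.9) -> (0.3, -22.9)

(0.3, -22.9)


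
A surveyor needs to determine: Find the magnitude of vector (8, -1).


|u| = sqrt(8^2 + (-1)^2) = sqrt(65) = 8.0623

8.0623


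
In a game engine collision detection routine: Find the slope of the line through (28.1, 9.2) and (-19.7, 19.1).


slope = (y2-y1)/(x2-x1) = (19.1-9.2)/((-19.7)-28.1) = 9.9/(-47.8) = -0.2071

-0.2071


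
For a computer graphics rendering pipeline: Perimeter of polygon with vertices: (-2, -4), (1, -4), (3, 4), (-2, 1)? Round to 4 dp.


Sides: (-2, -4)->(1, -4): sqrt(9) = 3, (1, -4)->(3, 4): sqrt(68) = 8.246211, (3, 4)->(-2, 1): sqrt(34) = 5.830952, (-2, 1)->(-2, -4): sqrt(25) = 5
Sum = 22.077163
Perimeter = 22.0772

22.0772


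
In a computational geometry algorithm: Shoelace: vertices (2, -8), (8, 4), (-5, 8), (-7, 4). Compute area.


Shoelace sum: (2*4 - 8*(-8)) + (8*8 - (-5)*4) + ((-5)*4 - (-7)*8) + ((-7)*(-8) - 2*4)
= 240
Area = |240|/2 = 120

120


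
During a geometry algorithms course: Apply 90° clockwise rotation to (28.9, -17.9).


90° CW: (x,y) -> (y, -x)
(28.9,-17.9) -> (-17.9, -28.9)

(-17.9, -28.9)


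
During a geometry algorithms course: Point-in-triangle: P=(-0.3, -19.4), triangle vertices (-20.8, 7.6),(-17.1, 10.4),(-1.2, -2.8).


Cross products: AB x AP = -157.3, BC x BP = -252.06, CA x CP = 316
All same sign? no

No, outside


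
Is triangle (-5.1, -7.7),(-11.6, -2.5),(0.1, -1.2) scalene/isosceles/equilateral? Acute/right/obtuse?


Side lengths squared: AB^2=69.29, BC^2=138.58, CA^2=69.29
Sorted: [69.29, 69.29, 138.58]
By sides: Isosceles, By angles: Right

Isosceles, Right


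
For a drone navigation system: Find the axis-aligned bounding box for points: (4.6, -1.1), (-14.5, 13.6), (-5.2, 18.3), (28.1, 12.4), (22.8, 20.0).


x range: [-14.5, 28.1]
y range: [-1.1, 20]
Bounding box: (-14.5,-1.1) to (28.1,20)

(-14.5,-1.1) to (28.1,20)


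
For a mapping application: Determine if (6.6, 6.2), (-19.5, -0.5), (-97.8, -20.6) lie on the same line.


Cross product: ((-19.5)-6.6)*((-20.6)-6.2) - ((-0.5)-6.2)*((-97.8)-6.6)
= 0

Yes, collinear


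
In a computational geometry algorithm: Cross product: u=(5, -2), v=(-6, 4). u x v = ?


u x v = u_x*v_y - u_y*v_x = 5*4 - (-2)*(-6)
= 20 - 12 = 8

8


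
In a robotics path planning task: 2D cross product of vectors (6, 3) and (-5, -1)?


u x v = u_x*v_y - u_y*v_x = 6*(-1) - 3*(-5)
= (-6) - (-15) = 9

9


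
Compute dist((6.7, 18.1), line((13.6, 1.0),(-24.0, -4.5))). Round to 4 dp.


|cross product| = 680.91
|line direction| = sqrt(1444.01) = 38.0001
Distance = 680.91/sqrt(1444.01) = 17.9186

17.9186


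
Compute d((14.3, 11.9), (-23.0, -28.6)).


dx=-37.3, dy=-40.5
d^2 = (-37.3)^2 + (-40.5)^2 = 3031.54
d = sqrt(3031.54) = 55.0594

55.0594


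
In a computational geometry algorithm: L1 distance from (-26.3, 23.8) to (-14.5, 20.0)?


|(-26.3)-(-14.5)| + |23.8-20| = 11.8 + 3.8 = 15.6

15.6


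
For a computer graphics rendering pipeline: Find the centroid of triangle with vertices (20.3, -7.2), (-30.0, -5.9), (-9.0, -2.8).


Centroid = ((x_A+x_B+x_C)/3, (y_A+y_B+y_C)/3)
= ((20.3+(-30)+(-9))/3, ((-7.2)+(-5.9)+(-2.8))/3)
= (-6.2333, -5.3)

(-6.2333, -5.3)


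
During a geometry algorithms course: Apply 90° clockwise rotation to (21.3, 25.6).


90° CW: (x,y) -> (y, -x)
(21.3,25.6) -> (25.6, -21.3)

(25.6, -21.3)


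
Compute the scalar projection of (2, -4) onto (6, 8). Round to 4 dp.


u.v = -20, |v| = sqrt(100) = 10
Scalar projection = u.v / |v| = -20 / sqrt(100) = -2

-2


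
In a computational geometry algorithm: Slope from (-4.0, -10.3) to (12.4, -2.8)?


slope = (y2-y1)/(x2-x1) = ((-2.8)-(-10.3))/(12.4-(-4)) = 7.5/16.4 = 0.4573

0.4573


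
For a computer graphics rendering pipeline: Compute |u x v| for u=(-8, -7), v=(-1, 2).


|u x v| = |(-8)*2 - (-7)*(-1)|
= |(-16) - 7| = 23

23


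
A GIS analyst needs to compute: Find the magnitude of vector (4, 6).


|u| = sqrt(4^2 + 6^2) = sqrt(52) = 7.2111

7.2111


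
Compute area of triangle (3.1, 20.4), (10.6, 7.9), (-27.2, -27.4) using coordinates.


Area = |x_A(y_B-y_C) + x_B(y_C-y_A) + x_C(y_A-y_B)|/2
= |109.43 + (-506.68) + (-340)|/2
= 737.25/2 = 368.625

368.625


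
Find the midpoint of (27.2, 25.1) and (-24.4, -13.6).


M = ((27.2+(-24.4))/2, (25.1+(-13.6))/2)
= (1.4, 5.75)

(1.4, 5.75)


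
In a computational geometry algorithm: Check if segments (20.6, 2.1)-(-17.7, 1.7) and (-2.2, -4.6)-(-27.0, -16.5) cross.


Cross products: d1=105.16, d2=-340.69, d3=247.49, d4=693.34
d1*d2 < 0 and d3*d4 < 0? no

No, they don't intersect


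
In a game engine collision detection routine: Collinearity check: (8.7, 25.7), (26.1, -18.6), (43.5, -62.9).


Cross product: (26.1-8.7)*((-62.9)-25.7) - ((-18.6)-25.7)*(43.5-8.7)
= 0

Yes, collinear


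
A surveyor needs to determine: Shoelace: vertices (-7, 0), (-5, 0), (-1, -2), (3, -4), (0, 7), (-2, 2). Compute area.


Shoelace sum: ((-7)*0 - (-5)*0) + ((-5)*(-2) - (-1)*0) + ((-1)*(-4) - 3*(-2)) + (3*7 - 0*(-4)) + (0*2 - (-2)*7) + ((-2)*0 - (-7)*2)
= 69
Area = |69|/2 = 34.5

34.5


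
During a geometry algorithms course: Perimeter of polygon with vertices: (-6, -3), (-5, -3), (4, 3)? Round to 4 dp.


Sides: (-6, -3)->(-5, -3): sqrt(1) = 1, (-5, -3)->(4, 3): sqrt(117) = 10.816654, (4, 3)->(-6, -3): sqrt(136) = 11.661904
Sum = 23.478558
Perimeter = 23.4786

23.4786


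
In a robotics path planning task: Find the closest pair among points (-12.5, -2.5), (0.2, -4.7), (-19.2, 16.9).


d(P0,P1) = 12.8891, d(P0,P2) = 20.5244, d(P1,P2) = 29.0331
Closest: P0 and P1

Closest pair: (-12.5, -2.5) and (0.2, -4.7), distance = 12.8891


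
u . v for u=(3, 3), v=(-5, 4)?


u . v = u_x*v_x + u_y*v_y = 3*(-5) + 3*4
= (-15) + 12 = -3

-3


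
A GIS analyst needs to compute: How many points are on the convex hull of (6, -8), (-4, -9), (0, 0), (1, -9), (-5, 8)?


Convex hull vertices (CCW): (-5, 8), (-4, -9), (1, -9), (6, -8)
Count = 4

4


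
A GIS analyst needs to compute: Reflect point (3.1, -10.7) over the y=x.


Reflection over y=x: (x,y) -> (y,x)
(3.1, -10.7) -> (-10.7, 3.1)

(-10.7, 3.1)


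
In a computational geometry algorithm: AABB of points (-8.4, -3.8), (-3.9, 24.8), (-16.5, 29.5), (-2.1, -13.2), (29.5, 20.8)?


x range: [-16.5, 29.5]
y range: [-13.2, 29.5]
Bounding box: (-16.5,-13.2) to (29.5,29.5)

(-16.5,-13.2) to (29.5,29.5)


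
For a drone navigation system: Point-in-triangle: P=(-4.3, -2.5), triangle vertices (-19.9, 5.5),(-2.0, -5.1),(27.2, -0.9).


Cross products: AB x AP = 22.16, BC x BP = 85.58, CA x CP = 276.96
All same sign? yes

Yes, inside


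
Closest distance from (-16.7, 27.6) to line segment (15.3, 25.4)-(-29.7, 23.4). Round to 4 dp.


Project P onto AB: t = 0.7075 (clamped to [0,1])
Closest point on segment: (-16.5393, 23.9849)
Distance: 3.6187

3.6187


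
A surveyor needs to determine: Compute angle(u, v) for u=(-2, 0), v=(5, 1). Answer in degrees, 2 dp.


u.v = -10, |u| = sqrt(4) = 2, |v| = sqrt(26) = 5.099
cos(theta) = u.v/(|u||v|) = -10/sqrt(104) = -0.980581
theta = acos(-0.980581) = 168.69 degrees

168.69 degrees


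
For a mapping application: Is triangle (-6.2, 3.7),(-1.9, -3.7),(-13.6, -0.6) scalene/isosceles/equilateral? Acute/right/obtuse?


Side lengths squared: AB^2=73.25, BC^2=146.5, CA^2=73.25
Sorted: [73.25, 73.25, 146.5]
By sides: Isosceles, By angles: Right

Isosceles, Right


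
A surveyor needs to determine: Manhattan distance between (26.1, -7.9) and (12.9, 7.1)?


|26.1-12.9| + |(-7.9)-7.1| = 13.2 + 15 = 28.2

28.2


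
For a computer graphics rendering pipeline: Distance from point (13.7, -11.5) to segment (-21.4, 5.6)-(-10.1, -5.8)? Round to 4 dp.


Project P onto AB: t = 1 (clamped to [0,1])
Closest point on segment: (-10.1, -5.8)
Distance: 24.473

24.473


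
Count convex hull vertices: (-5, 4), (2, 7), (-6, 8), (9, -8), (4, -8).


Convex hull vertices (CCW): (-6, 8), (-5, 4), (4, -8), (9, -8), (2, 7)
Count = 5

5


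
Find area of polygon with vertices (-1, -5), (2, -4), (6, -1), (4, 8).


Shoelace sum: ((-1)*(-4) - 2*(-5)) + (2*(-1) - 6*(-4)) + (6*8 - 4*(-1)) + (4*(-5) - (-1)*8)
= 76
Area = |76|/2 = 38

38


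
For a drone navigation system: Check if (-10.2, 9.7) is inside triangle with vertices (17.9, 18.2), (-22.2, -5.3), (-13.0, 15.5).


Cross products: AB x AP = -319.5, BC x BP = -111.6, CA x CP = -186.78
All same sign? yes

Yes, inside


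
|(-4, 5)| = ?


|u| = sqrt((-4)^2 + 5^2) = sqrt(41) = 6.4031

6.4031


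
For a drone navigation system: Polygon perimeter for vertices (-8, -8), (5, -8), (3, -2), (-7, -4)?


Sides: (-8, -8)->(5, -8): sqrt(169) = 13, (5, -8)->(3, -2): sqrt(40) = 6.324555, (3, -2)->(-7, -4): sqrt(104) = 10.198039, (-7, -4)->(-8, -8): sqrt(17) = 4.123106
Sum = 33.6457
Perimeter = 33.6457

33.6457


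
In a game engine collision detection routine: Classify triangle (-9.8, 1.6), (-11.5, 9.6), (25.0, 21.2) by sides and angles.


Side lengths squared: AB^2=66.89, BC^2=1466.81, CA^2=1595.2
Sorted: [66.89, 1466.81, 1595.2]
By sides: Scalene, By angles: Obtuse

Scalene, Obtuse


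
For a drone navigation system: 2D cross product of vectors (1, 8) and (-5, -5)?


u x v = u_x*v_y - u_y*v_x = 1*(-5) - 8*(-5)
= (-5) - (-40) = 35

35


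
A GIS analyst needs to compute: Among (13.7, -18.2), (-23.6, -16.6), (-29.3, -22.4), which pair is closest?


d(P0,P1) = 37.3343, d(P0,P2) = 43.2046, d(P1,P2) = 8.132
Closest: P1 and P2

Closest pair: (-23.6, -16.6) and (-29.3, -22.4), distance = 8.132


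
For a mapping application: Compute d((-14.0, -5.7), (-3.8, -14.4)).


dx=10.2, dy=-8.7
d^2 = 10.2^2 + (-8.7)^2 = 179.73
d = sqrt(179.73) = 13.4063

13.4063


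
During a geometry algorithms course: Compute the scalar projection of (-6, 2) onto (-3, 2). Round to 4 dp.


u.v = 22, |v| = sqrt(13) = 3.6056
Scalar projection = u.v / |v| = 22 / sqrt(13) = 6.1017

6.1017


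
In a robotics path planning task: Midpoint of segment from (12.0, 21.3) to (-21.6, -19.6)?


M = ((12+(-21.6))/2, (21.3+(-19.6))/2)
= (-4.8, 0.85)

(-4.8, 0.85)


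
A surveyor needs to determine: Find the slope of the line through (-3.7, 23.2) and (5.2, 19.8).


slope = (y2-y1)/(x2-x1) = (19.8-23.2)/(5.2-(-3.7)) = (-3.4)/8.9 = -0.382

-0.382


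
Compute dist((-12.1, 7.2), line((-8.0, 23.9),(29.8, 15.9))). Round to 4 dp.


|cross product| = 664.06
|line direction| = sqrt(1492.84) = 38.6373
Distance = 664.06/sqrt(1492.84) = 17.187

17.187


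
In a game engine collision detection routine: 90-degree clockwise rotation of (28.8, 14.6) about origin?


90° CW: (x,y) -> (y, -x)
(28.8,14.6) -> (14.6, -28.8)

(14.6, -28.8)


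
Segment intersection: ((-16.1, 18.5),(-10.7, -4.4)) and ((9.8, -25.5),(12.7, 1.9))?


Cross products: d1=837.26, d2=622.89, d3=355.51, d4=569.88
d1*d2 < 0 and d3*d4 < 0? no

No, they don't intersect


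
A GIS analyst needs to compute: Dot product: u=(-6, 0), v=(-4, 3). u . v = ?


u . v = u_x*v_x + u_y*v_y = (-6)*(-4) + 0*3
= 24 + 0 = 24

24


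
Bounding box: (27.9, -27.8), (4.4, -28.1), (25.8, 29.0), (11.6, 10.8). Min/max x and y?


x range: [4.4, 27.9]
y range: [-28.1, 29]
Bounding box: (4.4,-28.1) to (27.9,29)

(4.4,-28.1) to (27.9,29)


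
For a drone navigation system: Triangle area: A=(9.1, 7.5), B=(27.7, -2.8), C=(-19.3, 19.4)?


Area = |x_A(y_B-y_C) + x_B(y_C-y_A) + x_C(y_A-y_B)|/2
= |(-202.02) + 329.63 + (-198.79)|/2
= 71.18/2 = 35.59

35.59
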